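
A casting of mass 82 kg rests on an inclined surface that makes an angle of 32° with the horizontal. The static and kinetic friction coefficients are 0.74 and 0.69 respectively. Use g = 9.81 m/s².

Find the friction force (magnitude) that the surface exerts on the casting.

f ≈ 426 N (up the incline)

Perpendicular to the surface, N = m g cos θ = 82·9.81·cos 32° = 682.2 N.
For equilibrium along the incline, friction must balance the weight component: f = m g sin θ = 426.3 N up the slope.
Static friction can supply at most μ_s N = 504.8 N.
Since |426.3| ≤ 504.8 N, the casting remains in static equilibrium and friction takes exactly the required value.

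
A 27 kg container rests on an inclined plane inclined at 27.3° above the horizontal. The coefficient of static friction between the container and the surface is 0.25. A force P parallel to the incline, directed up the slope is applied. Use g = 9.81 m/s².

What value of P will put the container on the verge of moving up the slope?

P ≈ 180 N

At impending motion up the slope, friction acts down-slope at its limit: f = μ_s N.
P is parallel to the surface, so N = m g cos θ = 235 N.
Along the incline: P = m g sin θ + μ_s N = 121 + 0.25×235 = 180 N.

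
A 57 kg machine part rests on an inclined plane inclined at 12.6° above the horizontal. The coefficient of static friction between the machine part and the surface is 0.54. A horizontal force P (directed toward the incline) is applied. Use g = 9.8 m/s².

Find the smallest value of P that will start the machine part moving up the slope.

At impending motion up the slope, friction acts down-slope at its limit: f = μ_s N.
Perpendicular to the incline: N = m g cos θ + P sin θ.
Along the incline: P cos θ = m g sin θ + μ_s N = m g sin θ + μ_s (m g cos θ + P sin θ).
Solving, P (cos θ − μ_s sin θ) = m g (sin θ + μ_s cos θ), so P = 57×9.8×(sin 12.6° + 0.54 cos 12.6°)/(cos 12.6° − 0.54 sin 12.6°) = 559×0.7451/0.8581 = 485 N.

P ≈ 485 N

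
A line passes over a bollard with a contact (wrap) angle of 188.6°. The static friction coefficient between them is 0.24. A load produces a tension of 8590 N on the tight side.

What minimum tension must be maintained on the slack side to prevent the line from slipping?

Capstan equation at impending slip: T_tight/T_slack = e^{μβ}.
β = 188.6° = 3.292 rad; e^{μβ} = e^{0.24×3.292} = 2.203.
T_slack = T_tight / e^{μβ} = 8590 / 2.203 = 3900 N.

T_min ≈ 3900 N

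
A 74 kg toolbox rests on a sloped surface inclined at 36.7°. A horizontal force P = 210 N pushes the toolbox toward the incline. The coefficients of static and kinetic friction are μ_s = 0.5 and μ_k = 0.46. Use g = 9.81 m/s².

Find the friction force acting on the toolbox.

f ≈ 265 N (up the incline)

The horizontal push has a component P sin θ into the surface, so N = m g cos θ + P sin θ = 582 + 125.5 = 707.5 N.
Parallel to the incline: P cos θ − m g sin θ = 168.4 − 433.8 = -265.5 N; the friction needed to balance this is 265.5 N acting up the slope.
The limit of static friction is μ_s N = 353.8 N.
Since 265.5 N is within the 353.8 N limit, the toolbox stays put and friction is exactly 265 N.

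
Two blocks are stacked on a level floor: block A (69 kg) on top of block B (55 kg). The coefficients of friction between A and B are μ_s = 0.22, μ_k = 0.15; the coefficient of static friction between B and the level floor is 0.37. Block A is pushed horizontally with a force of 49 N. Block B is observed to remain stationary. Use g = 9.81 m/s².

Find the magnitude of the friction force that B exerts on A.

f ≈ 49 N

Normal force at the A–B interface: N₁ = m_A g = 676.9 N.
So the A–B interface can sustain at most μ_s N₁ = 148.9 N of static friction.
P = 49 N is within that limit, so A and B move together (both at rest); the A–B friction is simply f₁ = P = 49 N.
By Newton's third law B feels 49 N forward from A. With B stationary, the floor's static friction on B balances it: f₂ = 49 N (well within μ_s(m_A+m_B)g = 450.1 N).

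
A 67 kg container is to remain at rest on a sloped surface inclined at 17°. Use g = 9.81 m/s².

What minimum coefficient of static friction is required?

At the slip threshold m g sin θ = μ_s m g cos θ, so μ_s,min = tan θ.
μ_s,min = tan 17° = 0.306.

μ_s,min ≈ 0.306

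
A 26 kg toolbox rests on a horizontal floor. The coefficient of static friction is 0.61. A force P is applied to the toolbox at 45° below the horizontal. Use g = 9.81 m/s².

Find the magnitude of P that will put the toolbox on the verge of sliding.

P ≈ 564 N

N = m g + P sin α (the push presses the toolbox into the horizontal floor).
At impending slip, P cos α = μ_s N = μ_s (m g + P sin α).
Solving: P (cos α − μ_s sin α) = μ_s m g → P = 0.61×255/(cos 45° − 0.61 sin 45°) = 156/0.2758 = 564 N.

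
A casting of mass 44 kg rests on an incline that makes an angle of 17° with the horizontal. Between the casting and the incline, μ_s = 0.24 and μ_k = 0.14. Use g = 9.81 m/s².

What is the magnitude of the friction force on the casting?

f ≈ 57.8 N (up the incline)

The normal reaction is N = m g cos θ = 412.8 N.
For equilibrium along the incline, friction must balance the weight component: f = m g sin θ = 126.2 N up the slope.
Maximum static friction available: μ_s N = 0.24 × 412.8 = 99.07 N.
|126.2| exceeds 99.07 N, so the casting slips down-slope; friction is kinetic, f = μ_k N = 0.14×412.8 = 57.8 N.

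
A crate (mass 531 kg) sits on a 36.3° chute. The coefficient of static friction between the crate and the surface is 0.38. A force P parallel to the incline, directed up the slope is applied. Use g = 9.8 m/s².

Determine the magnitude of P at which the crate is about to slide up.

P ≈ 4670 N

At impending motion up the slope, friction acts down-slope at its limit: f = μ_s N.
P is parallel to the surface, so N = m g cos θ = 4190 N.
Along the incline: P = m g sin θ + μ_s N = 3080 + 0.38×4190 = 4670 N.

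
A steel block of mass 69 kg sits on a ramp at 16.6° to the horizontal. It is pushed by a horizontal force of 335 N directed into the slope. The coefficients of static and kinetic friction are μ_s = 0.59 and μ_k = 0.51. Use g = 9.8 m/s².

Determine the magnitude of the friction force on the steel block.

f ≈ 128 N (down the incline)

Resolve perpendicular to the incline: N = m g cos θ + P sin θ = 69×9.8×cos 16.6° + 335×sin 16.6° = 743.7 N.
Parallel to the incline: P cos θ − m g sin θ = 321 − 193.2 = 127.9 N; the friction needed to balance this is 127.9 N acting down the slope.
The limit of static friction is μ_s N = 438.8 N.
|f_req| = 127.9 ≤ 438.8 N → the steel block is in equilibrium; friction equals the required value.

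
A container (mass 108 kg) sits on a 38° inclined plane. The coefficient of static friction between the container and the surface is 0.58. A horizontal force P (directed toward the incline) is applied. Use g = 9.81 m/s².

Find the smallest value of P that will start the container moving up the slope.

P ≈ 2640 N

At impending motion up the slope, friction acts down-slope at its limit: f = μ_s N.
Perpendicular to the incline: N = m g cos θ + P sin θ.
Along the incline: P cos θ = m g sin θ + μ_s N = m g sin θ + μ_s (m g cos θ + P sin θ).
Solving, P (cos θ − μ_s sin θ) = m g (sin θ + μ_s cos θ), so P = 108×9.81×(sin 38° + 0.58 cos 38°)/(cos 38° − 0.58 sin 38°) = 1060×1.073/0.4309 = 2640 N.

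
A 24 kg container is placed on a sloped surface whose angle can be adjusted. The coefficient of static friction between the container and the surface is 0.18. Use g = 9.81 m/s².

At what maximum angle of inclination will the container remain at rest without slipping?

θ_max ≈ 10.2°

At the slip threshold, m g sin θ = μ_s · m g cos θ, so tan θ = μ_s.
θ_max = arctan(0.18) = 10.2°.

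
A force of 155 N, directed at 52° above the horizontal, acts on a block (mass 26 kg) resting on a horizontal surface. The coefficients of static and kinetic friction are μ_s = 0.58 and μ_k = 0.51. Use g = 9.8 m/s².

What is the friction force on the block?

f ≈ 67.7 N

N = m g − P sin α = 254.8 − 155×sin 52° = 132.7 N.
Horizontally, friction must balance P cos α = 95.43 N.
The static-friction limit is μ_s N = 76.94 N.
The required friction exceeds μ_s N, so the block moves and f = μ_k N = 67.7 N.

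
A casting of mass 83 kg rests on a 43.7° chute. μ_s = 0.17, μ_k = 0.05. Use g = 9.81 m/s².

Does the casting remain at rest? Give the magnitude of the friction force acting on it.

N = m g cos θ = 589 N.
Down-slope weight component: m g sin θ = 563 N.
μ_s N = 100 N.
563 > 100 N, so it slides; kinetic friction f = μ_k N = 0.05×589 = 29.4 N.

f ≈ 29.4 N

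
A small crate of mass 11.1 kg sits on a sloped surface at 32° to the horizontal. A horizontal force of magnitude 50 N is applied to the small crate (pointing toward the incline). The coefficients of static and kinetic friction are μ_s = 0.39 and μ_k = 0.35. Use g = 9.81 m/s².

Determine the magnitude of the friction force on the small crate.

f ≈ 15.3 N (up the incline)

Resolve perpendicular to the incline: N = m g cos θ + P sin θ = 11.1×9.81×cos 32° + 50×sin 32° = 118.8 N.
Parallel to the incline: P cos θ − m g sin θ = 42.4 − 57.7 = -15.3 N; the friction needed to balance this is 15.3 N acting up the slope.
The limit of static friction is μ_s N = 46.35 N.
|f_req| = 15.3 ≤ 46.35 N → the small crate is in equilibrium; friction equals the required value.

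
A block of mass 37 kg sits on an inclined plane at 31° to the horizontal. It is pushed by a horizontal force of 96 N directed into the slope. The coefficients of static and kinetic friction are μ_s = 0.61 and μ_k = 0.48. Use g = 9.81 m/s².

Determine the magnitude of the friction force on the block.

f ≈ 105 N (up the incline)

The horizontal push has a component P sin θ into the surface, so N = m g cos θ + P sin θ = 311.1 + 49.44 = 360.6 N.
Along the incline, the net driving force (taking up-slope positive) is P cos θ − m g sin θ = 82.29 − 186.9 = -104.7 N, so equilibrium requires friction f = 104.7 N (up-slope).
Maximum static friction: μ_s N = 0.61 × 360.6 = 219.9 N.
Since 104.7 N is within the 219.9 N limit, the block stays put and friction is exactly 105 N.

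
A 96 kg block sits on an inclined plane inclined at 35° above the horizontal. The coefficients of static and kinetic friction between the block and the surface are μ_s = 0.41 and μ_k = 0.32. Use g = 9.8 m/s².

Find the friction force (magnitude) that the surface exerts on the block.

Perpendicular to the surface, N = m g cos θ = 96·9.8·cos 35° = 770.7 N.
For equilibrium along the incline, friction must balance the weight component: f = m g sin θ = 539.6 N up the slope.
Maximum static friction available: μ_s N = 0.41 × 770.7 = 316 N.
Since |539.6| > 316 N, static friction cannot hold it; the block slides down the incline and kinetic friction applies: f = μ_k N = 0.32 × 770.7 = 247 N.

f ≈ 247 N (up the incline)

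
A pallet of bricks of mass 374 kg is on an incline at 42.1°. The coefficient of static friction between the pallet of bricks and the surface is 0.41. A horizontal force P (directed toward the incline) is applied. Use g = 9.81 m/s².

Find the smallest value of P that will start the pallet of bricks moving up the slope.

At impending motion up the slope, friction acts down-slope at its limit: f = μ_s N.
Perpendicular to the incline: N = m g cos θ + P sin θ.
Along the incline: P cos θ = m g sin θ + μ_s N = m g sin θ + μ_s (m g cos θ + P sin θ).
Solving, P (cos θ − μ_s sin θ) = m g (sin θ + μ_s cos θ), so P = 374×9.81×(sin 42.1° + 0.41 cos 42.1°)/(cos 42.1° − 0.41 sin 42.1°) = 3670×0.9746/0.4671 = 7660 N.

P ≈ 7660 N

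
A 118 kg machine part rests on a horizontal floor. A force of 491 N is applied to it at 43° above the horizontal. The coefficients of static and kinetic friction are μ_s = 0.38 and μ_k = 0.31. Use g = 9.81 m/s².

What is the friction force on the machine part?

The vertical component of P reduces the normal force: N = m g − P sin α = 1158 − 334.9 = 822.7 N.
For equilibrium, f = P cos α = 491×cos 43° = 359.1 N.
The static-friction limit is μ_s N = 312.6 N.
The required friction exceeds μ_s N, so the machine part moves and f = μ_k N = 255 N.

f ≈ 255 N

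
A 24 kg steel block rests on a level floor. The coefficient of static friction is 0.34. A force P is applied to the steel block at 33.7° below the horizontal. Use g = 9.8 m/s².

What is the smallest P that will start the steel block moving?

P ≈ 124 N

N = m g + P sin α (the push presses the steel block into the level floor).
At impending slip, P cos α = μ_s N = μ_s (m g + P sin α).
Solving: P (cos α − μ_s sin α) = μ_s m g → P = 0.34×235/(cos 33.7° − 0.34 sin 33.7°) = 80/0.6433 = 124 N.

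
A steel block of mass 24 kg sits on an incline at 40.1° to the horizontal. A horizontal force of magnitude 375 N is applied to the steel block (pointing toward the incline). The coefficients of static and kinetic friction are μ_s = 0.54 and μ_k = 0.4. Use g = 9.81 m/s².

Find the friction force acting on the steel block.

f ≈ 135 N (down the incline)

The horizontal push has a component P sin θ into the surface, so N = m g cos θ + P sin θ = 180.1 + 241.5 = 421.6 N.
Along the incline, the net driving force (taking up-slope positive) is P cos θ − m g sin θ = 286.8 − 151.7 = 135.2 N, so equilibrium requires friction f = -135.2 N (down-slope).
Maximum static friction: μ_s N = 0.54 × 421.6 = 227.7 N.
|f_req| = 135.2 ≤ 227.7 N → the steel block is in equilibrium; friction equals the required value.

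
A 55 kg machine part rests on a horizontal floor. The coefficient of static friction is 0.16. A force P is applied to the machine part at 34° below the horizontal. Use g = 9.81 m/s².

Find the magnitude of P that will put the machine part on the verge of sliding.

N = m g + P sin α (the push presses the machine part into the horizontal floor).
At impending slip, P cos α = μ_s N = μ_s (m g + P sin α).
Solving: P (cos α − μ_s sin α) = μ_s m g → P = 0.16×540/(cos 34° − 0.16 sin 34°) = 86.3/0.7396 = 117 N.

P ≈ 117 N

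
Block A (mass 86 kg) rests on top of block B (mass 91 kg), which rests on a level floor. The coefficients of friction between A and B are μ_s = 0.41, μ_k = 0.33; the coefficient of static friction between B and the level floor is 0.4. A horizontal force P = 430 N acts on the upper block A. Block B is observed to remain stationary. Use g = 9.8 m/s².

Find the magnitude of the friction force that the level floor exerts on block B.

f ≈ 278 N

Between the blocks, N₁ = m_A g = 842.8 N.
Maximum static friction on A from B: μ_s N₁ = 0.41×842.8 = 345.5 N.
Since P = 430 N > 345.5 N, A slides on B; the A–B friction is kinetic: f₁ = μ_k N₁ = 0.33×842.8 = 278 N.
B experiences an equal 278 N forward from A (third law). B is in equilibrium, so the floor supplies f₂ = 278 N of static friction (limit μ_s(m_A+m_B)g = 693.8 N, not exceeded).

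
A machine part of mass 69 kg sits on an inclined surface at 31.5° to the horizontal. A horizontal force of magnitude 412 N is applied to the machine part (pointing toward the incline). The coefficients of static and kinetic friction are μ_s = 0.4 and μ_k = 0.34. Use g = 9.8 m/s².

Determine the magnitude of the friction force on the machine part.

f ≈ 2.03 N (up the incline)

Resolve perpendicular to the incline: N = m g cos θ + P sin θ = 69×9.8×cos 31.5° + 412×sin 31.5° = 791.8 N.
Along the incline, the net driving force (taking up-slope positive) is P cos θ − m g sin θ = 351.3 − 353.3 = -2.026 N, so equilibrium requires friction f = 2.026 N (up-slope).
The limit of static friction is μ_s N = 316.7 N.
Since 2.026 N is within the 316.7 N limit, the machine part stays put and friction is exactly 2.03 N.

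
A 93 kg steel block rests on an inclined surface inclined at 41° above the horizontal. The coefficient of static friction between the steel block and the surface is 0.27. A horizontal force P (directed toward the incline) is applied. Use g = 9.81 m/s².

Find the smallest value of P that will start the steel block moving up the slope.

At impending motion up the slope, friction acts down-slope at its limit: f = μ_s N.
Perpendicular to the incline: N = m g cos θ + P sin θ.
Along the incline: P cos θ = m g sin θ + μ_s N = m g sin θ + μ_s (m g cos θ + P sin θ).
Solving, P (cos θ − μ_s sin θ) = m g (sin θ + μ_s cos θ), so P = 93×9.81×(sin 41° + 0.27 cos 41°)/(cos 41° − 0.27 sin 41°) = 912×0.8598/0.5776 = 1360 N.

P ≈ 1360 N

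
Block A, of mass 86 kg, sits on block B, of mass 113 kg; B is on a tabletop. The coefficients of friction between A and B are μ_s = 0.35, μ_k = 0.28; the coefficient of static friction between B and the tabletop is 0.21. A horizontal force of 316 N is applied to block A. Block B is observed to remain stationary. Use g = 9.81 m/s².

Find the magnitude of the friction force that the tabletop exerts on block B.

f ≈ 236 N

The normal force B exerts on A is simply A's weight, N₁ = 843.7 N.
So the A–B interface can sustain at most μ_s N₁ = 295.3 N of static friction.
Since P = 316 N > 295.3 N, A slides on B; the A–B friction is kinetic: f₁ = μ_k N₁ = 0.28×843.7 = 236 N.
By Newton's third law B feels 236 N forward from A. With B stationary, the floor's static friction on B balances it: f₂ = 236 N (well within μ_s(m_A+m_B)g = 410 N).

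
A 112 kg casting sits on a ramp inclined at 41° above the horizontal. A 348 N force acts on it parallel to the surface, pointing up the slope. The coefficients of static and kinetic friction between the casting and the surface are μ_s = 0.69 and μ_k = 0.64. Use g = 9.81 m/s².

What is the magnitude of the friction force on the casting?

The normal reaction is N = m g cos θ = 829.2 N.
For equilibrium along the incline the friction force must supply f = m g sin θ − P = 720.8 − 348 = 372.8 N (positive meaning up-slope).
Static friction can supply at most μ_s N = 572.2 N.
Since |372.8| ≤ 572.2 N, static friction is sufficient; f equals the required value, not μ_s N.

f ≈ 373 N (up the incline)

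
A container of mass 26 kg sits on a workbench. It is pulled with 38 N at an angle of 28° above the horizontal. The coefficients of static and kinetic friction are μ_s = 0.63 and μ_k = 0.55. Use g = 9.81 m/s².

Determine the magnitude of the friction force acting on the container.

f ≈ 33.6 N

The vertical component of P reduces the normal force: N = m g − P sin α = 255.1 − 17.84 = 237.2 N.
The horizontal driving force is P cos α = 33.55 N, so equilibrium needs friction f = 33.55 N.
The static-friction limit is μ_s N = 149.4 N.
33.55 ≤ 149.4 N → static; friction equals the required 33.6 N.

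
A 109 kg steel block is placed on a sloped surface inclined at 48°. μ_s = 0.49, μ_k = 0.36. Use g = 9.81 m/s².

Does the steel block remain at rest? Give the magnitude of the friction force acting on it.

f ≈ 258 N

N = m g cos θ = 715 N.
Down-slope weight component: m g sin θ = 795 N.
μ_s N = 351 N.
795 > 351 N, so it slides; kinetic friction f = μ_k N = 0.36×715 = 258 N.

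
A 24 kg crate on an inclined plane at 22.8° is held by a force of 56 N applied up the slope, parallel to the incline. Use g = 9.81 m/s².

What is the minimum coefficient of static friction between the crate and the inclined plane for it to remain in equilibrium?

μ_s,min ≈ 0.162

N = m g cos θ = 217 N.
Friction must make up the shortfall along the incline: f = m g sin θ − P = 91.24 − 56 = 35.24 N.
At the threshold f = μ_s N, so μ_s,min = 35.24/217 = 0.162.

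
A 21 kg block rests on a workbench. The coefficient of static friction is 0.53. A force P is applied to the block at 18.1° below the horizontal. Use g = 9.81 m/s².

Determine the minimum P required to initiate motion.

P ≈ 139 N

N = m g + P sin α (the push presses the block into the workbench).
At impending slip, P cos α = μ_s N = μ_s (m g + P sin α).
Solving: P (cos α − μ_s sin α) = μ_s m g → P = 0.53×206/(cos 18.1° − 0.53 sin 18.1°) = 109/0.7859 = 139 N.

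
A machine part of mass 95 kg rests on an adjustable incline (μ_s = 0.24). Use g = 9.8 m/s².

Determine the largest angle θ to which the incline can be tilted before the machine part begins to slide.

At the slip threshold, m g sin θ = μ_s · m g cos θ, so tan θ = μ_s.
θ_max = arctan(0.24) = 13.5°.

θ_max ≈ 13.5°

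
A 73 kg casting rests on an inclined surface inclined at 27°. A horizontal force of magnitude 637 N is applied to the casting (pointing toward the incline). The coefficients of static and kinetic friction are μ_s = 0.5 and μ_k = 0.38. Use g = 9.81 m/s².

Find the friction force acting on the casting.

Resolve perpendicular to the incline: N = m g cos θ + P sin θ = 73×9.81×cos 27° + 637×sin 27° = 927.3 N.
Along the incline, the net driving force (taking up-slope positive) is P cos θ − m g sin θ = 567.6 − 325.1 = 242.5 N, so equilibrium requires friction f = -242.5 N (down-slope).
The limit of static friction is μ_s N = 463.6 N.
Since 242.5 N is within the 463.6 N limit, the casting stays put and friction is exactly 242 N.

f ≈ 242 N (down the incline)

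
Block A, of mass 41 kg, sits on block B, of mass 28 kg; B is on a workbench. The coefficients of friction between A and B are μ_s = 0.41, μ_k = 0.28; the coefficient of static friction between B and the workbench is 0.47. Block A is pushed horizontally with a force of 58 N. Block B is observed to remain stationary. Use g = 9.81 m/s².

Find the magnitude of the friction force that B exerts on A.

Between the blocks, N₁ = m_A g = 402.2 N.
So the A–B interface can sustain at most μ_s N₁ = 164.9 N of static friction.
P = 58 N is within that limit, so A and B move together (both at rest); the A–B friction is simply f₁ = P = 58 N.
By Newton's third law B feels 58 N forward from A. With B stationary, the floor's static friction on B balances it: f₂ = 58 N (well within μ_s(m_A+m_B)g = 318.1 N).

f ≈ 58 N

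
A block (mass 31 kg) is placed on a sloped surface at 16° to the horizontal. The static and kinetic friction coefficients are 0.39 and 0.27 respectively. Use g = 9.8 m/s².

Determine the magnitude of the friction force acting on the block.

The normal reaction is N = m g cos θ = 292 N.
Along the slope the weight component is m g sin θ = 83.74 N; friction must supply exactly this, acting up-slope.
Static friction can supply at most μ_s N = 113.9 N.
Since |83.74| ≤ 113.9 N, no slip — friction simply equals what equilibrium demands.

f ≈ 83.7 N (up the incline)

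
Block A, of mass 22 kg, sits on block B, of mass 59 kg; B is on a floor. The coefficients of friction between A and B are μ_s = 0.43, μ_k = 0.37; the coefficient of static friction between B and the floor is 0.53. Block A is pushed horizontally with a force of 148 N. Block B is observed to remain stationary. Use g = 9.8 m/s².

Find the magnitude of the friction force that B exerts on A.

Between the blocks, N₁ = m_A g = 215.6 N.
So the A–B interface can sustain at most μ_s N₁ = 92.71 N of static friction.
Since P = 148 N > 92.71 N, A slides on B; the A–B friction is kinetic: f₁ = μ_k N₁ = 0.37×215.6 = 79.8 N.
By Newton's third law B feels 79.8 N forward from A. With B stationary, the floor's static friction on B balances it: f₂ = 79.8 N (well within μ_s(m_A+m_B)g = 420.7 N).

f ≈ 79.8 N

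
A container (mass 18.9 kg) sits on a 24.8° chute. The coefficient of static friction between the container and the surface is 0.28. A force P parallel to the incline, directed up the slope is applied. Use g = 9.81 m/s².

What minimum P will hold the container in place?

P_min ≈ 30.6 N

The container tends to slide down (tan θ > μ_s), so at the point of impending slip friction acts up-slope at its limit: f = μ_s N.
P is parallel to the surface, so N = m g cos θ = 168 N.
Along the incline: P + μ_s N = m g sin θ, so P = 77.8 − 0.28×168 = 30.6 N.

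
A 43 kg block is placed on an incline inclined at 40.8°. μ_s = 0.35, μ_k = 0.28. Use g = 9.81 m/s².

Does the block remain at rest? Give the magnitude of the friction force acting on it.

N = m g cos θ = 319 N.
Down-slope weight component: m g sin θ = 276 N.
μ_s N = 112 N.
276 > 112 N, so it slides; kinetic friction f = μ_k N = 0.28×319 = 89.4 N.

f ≈ 89.4 N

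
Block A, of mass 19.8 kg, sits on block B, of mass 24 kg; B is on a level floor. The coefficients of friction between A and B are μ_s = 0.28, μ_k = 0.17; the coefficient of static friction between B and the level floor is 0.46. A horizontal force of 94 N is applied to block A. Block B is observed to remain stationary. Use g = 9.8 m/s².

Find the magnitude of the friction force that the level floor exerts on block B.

f ≈ 33 N

Normal force at the A–B interface: N₁ = m_A g = 194 N.
Maximum static friction on A from B: μ_s N₁ = 0.28×194 = 54.33 N.
P = 94 N exceeds that limit, so A slips over B and the interface friction becomes kinetic: f₁ = μ_k N₁ = 0.17×194 = 33 N.
By Newton's third law B feels 33 N forward from A. With B stationary, the floor's static friction on B balances it: f₂ = 33 N (well within μ_s(m_A+m_B)g = 197.5 N).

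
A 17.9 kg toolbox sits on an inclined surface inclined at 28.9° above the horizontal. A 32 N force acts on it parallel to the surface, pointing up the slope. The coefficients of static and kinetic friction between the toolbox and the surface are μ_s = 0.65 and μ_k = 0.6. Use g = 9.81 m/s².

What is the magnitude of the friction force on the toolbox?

The normal reaction is N = m g cos θ = 153.7 N.
Parallel to the incline, ΣF = 0 gives f = m g sin θ − P = 84.86 − 32 = 52.86 N (up-slope positive).
Static friction can supply at most μ_s N = 99.92 N.
Since |52.86| ≤ 99.92 N, the toolbox remains in static equilibrium and friction takes exactly the required value.

f ≈ 52.9 N (up the incline)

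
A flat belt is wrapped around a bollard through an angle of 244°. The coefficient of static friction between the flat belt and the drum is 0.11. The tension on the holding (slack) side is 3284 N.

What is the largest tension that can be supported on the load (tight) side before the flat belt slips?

At impending slip the capstan equation gives T₂/T₁ = e^{μβ} with β in radians.
β = 244° × π/180 = 4.259 rad.
e^{μβ} = e^{0.11×4.259} = 1.598.
T₂ = T₁ · e^{μβ} = 3284 × 1.598 = 5250 N.

T_max ≈ 5250 N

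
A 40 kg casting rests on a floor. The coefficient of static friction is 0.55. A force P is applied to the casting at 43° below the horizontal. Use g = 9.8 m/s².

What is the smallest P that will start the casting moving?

N = m g + P sin α (the push presses the casting into the floor).
At impending slip, P cos α = μ_s N = μ_s (m g + P sin α).
Solving: P (cos α − μ_s sin α) = μ_s m g → P = 0.55×392/(cos 43° − 0.55 sin 43°) = 216/0.3563 = 605 N.

P ≈ 605 N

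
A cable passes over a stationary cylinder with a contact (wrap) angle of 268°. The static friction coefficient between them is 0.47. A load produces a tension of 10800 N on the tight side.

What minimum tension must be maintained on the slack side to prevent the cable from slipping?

Capstan equation at impending slip: T_tight/T_slack = e^{μβ}.
β = 268° = 4.677 rad; e^{μβ} = e^{0.47×4.677} = 9.011.
T_slack = T_tight / e^{μβ} = 10800 / 9.011 = 1200 N.

T_min ≈ 1200 N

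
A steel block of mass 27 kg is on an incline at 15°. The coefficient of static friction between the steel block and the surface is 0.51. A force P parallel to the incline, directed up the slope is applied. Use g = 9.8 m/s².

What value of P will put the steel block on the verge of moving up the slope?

At impending motion up the slope, friction acts down-slope at its limit: f = μ_s N.
P is parallel to the surface, so N = m g cos θ = 256 N.
Along the incline: P = m g sin θ + μ_s N = 68.5 + 0.51×256 = 199 N.

P ≈ 199 N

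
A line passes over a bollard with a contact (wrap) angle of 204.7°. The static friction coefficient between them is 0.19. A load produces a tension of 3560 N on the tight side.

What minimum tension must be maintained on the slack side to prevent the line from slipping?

Capstan equation at impending slip: T_tight/T_slack = e^{μβ}.
β = 204.7° = 3.573 rad; e^{μβ} = e^{0.19×3.573} = 1.972.
T_slack = T_tight / e^{μβ} = 3560 / 1.972 = 1810 N.

T_min ≈ 1810 N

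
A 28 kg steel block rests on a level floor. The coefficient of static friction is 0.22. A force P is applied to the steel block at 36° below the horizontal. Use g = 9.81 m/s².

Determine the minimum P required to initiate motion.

P ≈ 88.9 N

N = m g + P sin α (the push presses the steel block into the level floor).
At impending slip, P cos α = μ_s N = μ_s (m g + P sin α).
Solving: P (cos α − μ_s sin α) = μ_s m g → P = 0.22×275/(cos 36° − 0.22 sin 36°) = 60.4/0.6797 = 88.9 N.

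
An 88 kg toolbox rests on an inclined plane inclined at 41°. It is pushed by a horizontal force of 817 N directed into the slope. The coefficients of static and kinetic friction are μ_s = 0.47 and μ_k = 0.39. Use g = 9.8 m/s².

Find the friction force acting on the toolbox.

f ≈ 50.8 N (down the incline)

Resolve perpendicular to the incline: N = m g cos θ + P sin θ = 88×9.8×cos 41° + 817×sin 41° = 1187 N.
Along the incline, the net driving force (taking up-slope positive) is P cos θ − m g sin θ = 616.6 − 565.8 = 50.81 N, so equilibrium requires friction f = -50.81 N (down-slope).
Maximum static friction: μ_s N = 0.47 × 1187 = 557.8 N.
Since 50.81 N is within the 557.8 N limit, the toolbox stays put and friction is exactly 50.8 N.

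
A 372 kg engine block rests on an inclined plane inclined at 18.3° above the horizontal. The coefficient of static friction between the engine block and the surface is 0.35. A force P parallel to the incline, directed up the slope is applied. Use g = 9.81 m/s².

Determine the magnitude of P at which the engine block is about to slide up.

P ≈ 2360 N

At impending motion up the slope, friction acts down-slope at its limit: f = μ_s N.
P is parallel to the surface, so N = m g cos θ = 3460 N.
Along the incline: P = m g sin θ + μ_s N = 1150 + 0.35×3460 = 2360 N.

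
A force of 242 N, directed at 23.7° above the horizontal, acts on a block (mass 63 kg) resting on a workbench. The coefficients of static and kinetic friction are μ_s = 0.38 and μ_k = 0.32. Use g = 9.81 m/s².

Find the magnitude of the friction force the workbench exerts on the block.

The vertical component of P reduces the normal force: N = m g − P sin α = 618 − 97.27 = 520.8 N.
For equilibrium, f = P cos α = 242×cos 23.7° = 221.6 N.
μ_s N = 0.38 × 520.8 = 197.9 N.
The required friction exceeds μ_s N, so the block moves and f = μ_k N = 167 N.

f ≈ 167 N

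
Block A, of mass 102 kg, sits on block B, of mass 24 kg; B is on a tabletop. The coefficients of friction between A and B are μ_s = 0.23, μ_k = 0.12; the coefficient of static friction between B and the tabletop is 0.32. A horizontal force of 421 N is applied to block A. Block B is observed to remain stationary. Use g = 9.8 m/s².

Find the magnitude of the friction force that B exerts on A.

Normal force at the A–B interface: N₁ = m_A g = 999.6 N.
So the A–B interface can sustain at most μ_s N₁ = 229.9 N of static friction.
P = 421 N exceeds that limit, so A slips over B and the interface friction becomes kinetic: f₁ = μ_k N₁ = 0.12×999.6 = 120 N.
By Newton's third law B feels 120 N forward from A. With B stationary, the floor's static friction on B balances it: f₂ = 120 N (well within μ_s(m_A+m_B)g = 395.1 N).

f ≈ 120 N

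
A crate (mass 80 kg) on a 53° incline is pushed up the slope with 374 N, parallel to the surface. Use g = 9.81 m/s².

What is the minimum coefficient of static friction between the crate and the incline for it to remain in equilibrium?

N = m g cos θ = 472.3 N.
Friction must make up the shortfall along the incline: f = m g sin θ − P = 626.8 − 374 = 252.8 N.
At the threshold f = μ_s N, so μ_s,min = 252.8/472.3 = 0.535.

μ_s,min ≈ 0.535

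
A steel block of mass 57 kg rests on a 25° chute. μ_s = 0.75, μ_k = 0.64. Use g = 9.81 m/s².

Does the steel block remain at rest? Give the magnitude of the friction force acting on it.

f ≈ 236 N

N = m g cos θ = 507 N.
Down-slope weight component: m g sin θ = 236 N.
μ_s N = 380 N.
236 ≤ 380 N, so it stays put; friction = 236 N.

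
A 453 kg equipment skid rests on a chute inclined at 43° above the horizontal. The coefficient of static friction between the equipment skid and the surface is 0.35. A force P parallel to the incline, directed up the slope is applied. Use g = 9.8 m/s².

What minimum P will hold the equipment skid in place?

P_min ≈ 1890 N

The equipment skid tends to slide down (tan θ > μ_s), so at the point of impending slip friction acts up-slope at its limit: f = μ_s N.
P is parallel to the surface, so N = m g cos θ = 3250 N.
Along the incline: P + μ_s N = m g sin θ, so P = 3030 − 0.35×3250 = 1890 N.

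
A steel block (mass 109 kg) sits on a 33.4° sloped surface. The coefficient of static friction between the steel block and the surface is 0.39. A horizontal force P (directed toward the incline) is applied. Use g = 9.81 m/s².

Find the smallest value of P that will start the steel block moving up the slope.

P ≈ 1510 N

At impending motion up the slope, friction acts down-slope at its limit: f = μ_s N.
Perpendicular to the incline: N = m g cos θ + P sin θ.
Along the incline: P cos θ = m g sin θ + μ_s N = m g sin θ + μ_s (m g cos θ + P sin θ).
Solving, P (cos θ − μ_s sin θ) = m g (sin θ + μ_s cos θ), so P = 109×9.81×(sin 33.4° + 0.39 cos 33.4°)/(cos 33.4° − 0.39 sin 33.4°) = 1070×0.8761/0.6202 = 1510 N.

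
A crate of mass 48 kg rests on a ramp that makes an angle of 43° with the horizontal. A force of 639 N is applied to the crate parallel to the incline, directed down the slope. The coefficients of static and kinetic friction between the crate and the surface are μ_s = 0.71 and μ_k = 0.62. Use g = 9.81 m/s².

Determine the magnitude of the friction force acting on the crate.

f ≈ 214 N (up the incline)

The normal reaction is N = m g cos θ = 344.4 N.
For equilibrium along the incline the friction force must supply f = m g sin θ + P = 321.1 + 639 = 960.1 N (positive meaning up-slope).
The static-friction ceiling is μ_s N = 0.71 × 344.4 = 244.5 N.
Since |960.1| > 244.5 N, static friction cannot hold it; the crate slides down the incline and kinetic friction applies: f = μ_k N = 0.62 × 344.4 = 214 N.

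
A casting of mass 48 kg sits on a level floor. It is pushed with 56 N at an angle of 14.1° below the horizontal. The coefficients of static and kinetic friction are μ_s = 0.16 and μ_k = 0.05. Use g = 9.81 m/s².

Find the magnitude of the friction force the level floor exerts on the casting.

Vertical equilibrium gives N = m g + P sin α = 484.5 N.
For equilibrium, f = P cos α = 56×cos 14.1° = 54.31 N.
The static-friction limit is μ_s N = 77.52 N.
54.31 ≤ 77.52 N → static; friction equals the required 54.3 N.

f ≈ 54.3 N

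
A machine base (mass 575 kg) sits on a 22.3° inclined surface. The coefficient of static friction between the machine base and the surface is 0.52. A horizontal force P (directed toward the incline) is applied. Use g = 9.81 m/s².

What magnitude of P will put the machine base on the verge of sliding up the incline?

At impending motion up the slope, friction acts down-slope at its limit: f = μ_s N.
Perpendicular to the incline: N = m g cos θ + P sin θ.
Along the incline: P cos θ = m g sin θ + μ_s N = m g sin θ + μ_s (m g cos θ + P sin θ).
Solving, P (cos θ − μ_s sin θ) = m g (sin θ + μ_s cos θ), so P = 575×9.81×(sin 22.3° + 0.52 cos 22.3°)/(cos 22.3° − 0.52 sin 22.3°) = 5640×0.8606/0.7279 = 6670 N.

P ≈ 6670 N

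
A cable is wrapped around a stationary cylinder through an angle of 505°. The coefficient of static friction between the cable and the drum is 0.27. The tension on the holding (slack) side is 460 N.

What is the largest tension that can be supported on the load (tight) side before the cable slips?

At impending slip the capstan equation gives T₂/T₁ = e^{μβ} with β in radians.
β = 505° × π/180 = 8.814 rad.
e^{μβ} = e^{0.27×8.814} = 10.8.
T₂ = T₁ · e^{μβ} = 460 × 10.8 = 4970 N.

T_max ≈ 4970 N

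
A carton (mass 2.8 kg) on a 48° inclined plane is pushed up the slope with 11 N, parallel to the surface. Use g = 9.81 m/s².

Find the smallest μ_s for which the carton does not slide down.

μ_s,min ≈ 0.512

N = m g cos θ = 18.38 N.
Friction must make up the shortfall along the incline: f = m g sin θ − P = 20.41 − 11 = 9.413 N.
At the threshold f = μ_s N, so μ_s,min = 9.413/18.38 = 0.512.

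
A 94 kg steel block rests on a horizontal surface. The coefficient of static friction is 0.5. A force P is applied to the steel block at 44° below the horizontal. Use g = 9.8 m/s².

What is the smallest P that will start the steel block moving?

N = m g + P sin α (the push presses the steel block into the horizontal surface).
At impending slip, P cos α = μ_s N = μ_s (m g + P sin α).
Solving: P (cos α − μ_s sin α) = μ_s m g → P = 0.5×921/(cos 44° − 0.5 sin 44°) = 461/0.372 = 1240 N.

P ≈ 1240 N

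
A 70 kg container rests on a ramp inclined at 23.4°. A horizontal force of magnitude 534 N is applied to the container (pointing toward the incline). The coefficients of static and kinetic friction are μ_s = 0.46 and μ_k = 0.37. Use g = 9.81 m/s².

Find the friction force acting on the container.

Resolve perpendicular to the incline: N = m g cos θ + P sin θ = 70×9.81×cos 23.4° + 534×sin 23.4° = 842.3 N.
Along the incline, the net driving force (taking up-slope positive) is P cos θ − m g sin θ = 490.1 − 272.7 = 217.4 N, so equilibrium requires friction f = -217.4 N (down-slope).
The limit of static friction is μ_s N = 387.5 N.
Since 217.4 N is within the 387.5 N limit, the container stays put and friction is exactly 217 N.

f ≈ 217 N (down the incline)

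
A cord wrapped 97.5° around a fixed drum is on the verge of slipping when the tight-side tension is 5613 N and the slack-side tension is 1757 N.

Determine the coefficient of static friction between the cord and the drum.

μ ≈ 0.683

T₂/T₁ = e^{μβ} → μ = ln(T₂/T₁)/β.
β = 97.5° = 1.702 rad.
μ = ln(5613/1757)/1.702 = ln(3.195)/1.702 = 0.683.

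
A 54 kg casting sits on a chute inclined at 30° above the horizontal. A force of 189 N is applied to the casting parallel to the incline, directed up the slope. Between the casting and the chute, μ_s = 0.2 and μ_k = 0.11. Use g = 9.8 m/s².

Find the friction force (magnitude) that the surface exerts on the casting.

f ≈ 75.6 N (up the incline)

Perpendicular to the surface, N = m g cos θ = 54·9.8·cos 30° = 458.3 N.
For equilibrium along the incline the friction force must supply f = m g sin θ − P = 264.6 − 189 = 75.6 N (positive meaning up-slope).
Static friction can supply at most μ_s N = 91.66 N.
Since |75.6| ≤ 91.66 N, the casting remains in static equilibrium and friction takes exactly the required value.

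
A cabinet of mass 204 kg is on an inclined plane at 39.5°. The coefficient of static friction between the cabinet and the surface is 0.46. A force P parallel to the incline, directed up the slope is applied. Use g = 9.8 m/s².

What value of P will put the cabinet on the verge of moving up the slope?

P ≈ 1980 N

At impending motion up the slope, friction acts down-slope at its limit: f = μ_s N.
P is parallel to the surface, so N = m g cos θ = 1540 N.
Along the incline: P = m g sin θ + μ_s N = 1270 + 0.46×1540 = 1980 N.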